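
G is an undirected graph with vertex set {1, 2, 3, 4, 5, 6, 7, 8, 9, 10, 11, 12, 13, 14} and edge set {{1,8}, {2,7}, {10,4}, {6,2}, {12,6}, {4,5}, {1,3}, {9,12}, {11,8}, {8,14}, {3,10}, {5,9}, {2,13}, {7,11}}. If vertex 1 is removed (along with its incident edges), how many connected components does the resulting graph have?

With 1 gone, the remaining components are: {2, 3, 4, 5, 6, 7, 8, 9, 10, 11, 12, 13, 14}.
That is 1 component.

1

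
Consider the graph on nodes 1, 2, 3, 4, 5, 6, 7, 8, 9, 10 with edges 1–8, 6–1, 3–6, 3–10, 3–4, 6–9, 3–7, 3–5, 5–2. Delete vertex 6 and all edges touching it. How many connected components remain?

With 6 gone, the remaining components are: {9}; {1, 8}; {2, 3, 4, 5, 7, 10}.
That is 3 components.

3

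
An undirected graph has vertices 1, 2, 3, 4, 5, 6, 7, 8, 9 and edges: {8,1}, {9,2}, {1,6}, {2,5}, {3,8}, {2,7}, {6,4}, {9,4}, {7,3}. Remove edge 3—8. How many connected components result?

1

3 and 8 are still connected via 3-7-2-9-4-6-1-8, so the component count stays at 1.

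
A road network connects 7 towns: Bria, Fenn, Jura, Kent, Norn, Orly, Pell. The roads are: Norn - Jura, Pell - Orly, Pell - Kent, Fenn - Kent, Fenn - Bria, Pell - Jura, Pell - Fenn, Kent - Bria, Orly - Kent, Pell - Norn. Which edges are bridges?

none

The edges on the cycle Pell-Norn-Jura-Pell are not bridges since each lies on that cycle.
Every edge lies on some cycle, so there are no bridges.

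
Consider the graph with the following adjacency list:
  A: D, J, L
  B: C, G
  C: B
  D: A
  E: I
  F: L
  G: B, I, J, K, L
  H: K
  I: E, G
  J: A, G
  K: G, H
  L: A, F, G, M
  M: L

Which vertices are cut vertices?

Removing A increases the component count from 1 to 2, so A is a cut vertex.
Removing B increases the component count from 1 to 2, so B is a cut vertex.
Removing G increases the component count from 1 to 4, so G is a cut vertex.
Likewise I, K, L are cut vertices.
By contrast removing E leaves 1 component; it is not a cut vertex. No other vertex is a cut vertex either.

A, B, G, I, K, L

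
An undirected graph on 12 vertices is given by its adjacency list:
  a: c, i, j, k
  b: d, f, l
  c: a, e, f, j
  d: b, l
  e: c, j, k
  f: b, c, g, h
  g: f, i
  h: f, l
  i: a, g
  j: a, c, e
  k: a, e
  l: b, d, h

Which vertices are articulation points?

Removing f increases the component count from 1 to 2, so f is a cut vertex.
By contrast removing g leaves 1 component; it is not a cut vertex. No other vertex is a cut vertex either.

f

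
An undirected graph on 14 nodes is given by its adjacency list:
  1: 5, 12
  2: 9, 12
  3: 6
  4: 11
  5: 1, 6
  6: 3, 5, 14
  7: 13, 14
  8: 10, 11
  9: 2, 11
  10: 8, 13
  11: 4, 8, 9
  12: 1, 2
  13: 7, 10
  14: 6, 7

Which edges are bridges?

The edges on the cycle 13-7-14-6-5-1-12-2-9-11-8-10-13 are not bridges since each lies on that cycle.
But removing 11-4 disconnects 11 from 4; removing 6-3 disconnects 6 from 3 — these are bridges.

11-4, 3-6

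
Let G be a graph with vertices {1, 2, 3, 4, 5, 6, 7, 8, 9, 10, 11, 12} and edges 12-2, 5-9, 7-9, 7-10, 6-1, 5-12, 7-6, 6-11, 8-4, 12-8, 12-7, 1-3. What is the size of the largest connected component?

12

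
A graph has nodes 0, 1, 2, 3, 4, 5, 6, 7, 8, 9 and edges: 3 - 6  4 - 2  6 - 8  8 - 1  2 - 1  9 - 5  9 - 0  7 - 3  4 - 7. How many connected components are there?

2

Starting from 0 we can reach 0, 5, 9. That is one component of size 3.
Starting from 1 we can reach 1, 2, 3, 4, 6, 7, 8. That is one component of size 7.
Total: 2 components.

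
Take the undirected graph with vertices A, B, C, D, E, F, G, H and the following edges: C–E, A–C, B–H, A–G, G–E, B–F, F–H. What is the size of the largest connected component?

4

D is isolated — a component by itself.
Starting from B we can reach B, F, H. That is one component of size 3.
Starting from A we can reach A, C, E, G. That is one component of size 4.
The largest has 4 vertices.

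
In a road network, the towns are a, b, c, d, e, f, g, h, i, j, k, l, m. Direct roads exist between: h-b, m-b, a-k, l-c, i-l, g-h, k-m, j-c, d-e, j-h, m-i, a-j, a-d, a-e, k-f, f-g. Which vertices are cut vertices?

Removing a increases the component count from 1 to 2, so a is a cut vertex.
By contrast removing i leaves 1 component; it is not a cut vertex. No other vertex is a cut vertex either.

a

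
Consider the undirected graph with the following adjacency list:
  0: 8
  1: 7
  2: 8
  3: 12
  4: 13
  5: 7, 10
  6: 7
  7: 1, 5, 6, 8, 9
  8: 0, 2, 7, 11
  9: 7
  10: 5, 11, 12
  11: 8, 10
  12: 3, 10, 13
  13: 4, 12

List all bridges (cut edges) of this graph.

0-8, 1-7, 10-12, 12-13, 12-3, 13-4, 2-8, 6-7, 7-9

The edges on the cycle 8-7-5-10-11-8 are not bridges since each lies on that cycle.
But removing 7-1 disconnects 7 from 1; removing 7-6 disconnects 7 from 6; removing 10-12 disconnects 10 from 12; removing 8-0 disconnects 8 from 0 — these are bridges.
In total 9 edges are bridges.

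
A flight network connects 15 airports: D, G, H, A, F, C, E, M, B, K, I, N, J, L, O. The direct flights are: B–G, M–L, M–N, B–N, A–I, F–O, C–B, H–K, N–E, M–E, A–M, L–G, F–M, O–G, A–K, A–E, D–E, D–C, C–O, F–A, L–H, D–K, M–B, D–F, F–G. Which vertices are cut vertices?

A

Removing A increases the component count from 2 to 3, so A is a cut vertex.
By contrast removing I leaves 2 components; it is not a cut vertex. No other vertex is a cut vertex either.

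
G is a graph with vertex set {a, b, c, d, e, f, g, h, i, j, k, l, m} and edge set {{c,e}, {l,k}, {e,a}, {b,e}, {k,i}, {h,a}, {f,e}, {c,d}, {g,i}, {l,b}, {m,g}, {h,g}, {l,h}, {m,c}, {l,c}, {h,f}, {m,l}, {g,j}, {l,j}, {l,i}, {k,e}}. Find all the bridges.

c-d

The edges on the cycle m-l-h-f-e-c-m are not bridges since each lies on that cycle.
But removing d - c disconnects d from c — this is a bridge.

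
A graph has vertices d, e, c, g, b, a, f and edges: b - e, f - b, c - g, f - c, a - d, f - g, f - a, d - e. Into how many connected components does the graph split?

1

Starting from a we can reach a, b, c, d, e, f, g. That is one component of size 7.
Total: 1 component.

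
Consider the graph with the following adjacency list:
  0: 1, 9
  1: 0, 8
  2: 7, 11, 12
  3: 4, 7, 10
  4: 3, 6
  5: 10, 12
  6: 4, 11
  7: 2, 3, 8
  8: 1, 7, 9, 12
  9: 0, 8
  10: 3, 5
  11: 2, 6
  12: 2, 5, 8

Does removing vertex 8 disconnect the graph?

Yes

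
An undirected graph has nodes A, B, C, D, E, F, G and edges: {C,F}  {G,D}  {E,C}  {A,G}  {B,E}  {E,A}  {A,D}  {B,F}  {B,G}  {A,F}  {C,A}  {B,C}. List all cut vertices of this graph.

none

Removing D, for instance, still leaves 1 component. No single vertex removal increases the component count — the graph has no articulation points.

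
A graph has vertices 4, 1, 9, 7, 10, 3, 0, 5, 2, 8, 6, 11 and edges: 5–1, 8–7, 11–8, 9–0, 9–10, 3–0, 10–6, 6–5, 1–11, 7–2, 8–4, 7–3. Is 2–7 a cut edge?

Yes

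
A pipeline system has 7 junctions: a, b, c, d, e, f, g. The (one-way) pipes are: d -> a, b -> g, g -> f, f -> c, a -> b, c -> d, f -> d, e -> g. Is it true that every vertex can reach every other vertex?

No

There is no directed path from g to e, so the graph is not strongly connected.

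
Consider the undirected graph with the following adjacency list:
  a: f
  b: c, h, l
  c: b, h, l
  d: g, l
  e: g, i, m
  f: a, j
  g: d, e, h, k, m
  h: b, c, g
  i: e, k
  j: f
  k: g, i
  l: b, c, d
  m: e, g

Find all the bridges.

The edges on the cycle l-c-b-l are not bridges since each lies on that cycle.
But removing j-f disconnects j from f; removing f-a disconnects f from a — these are bridges.

a-f, f-j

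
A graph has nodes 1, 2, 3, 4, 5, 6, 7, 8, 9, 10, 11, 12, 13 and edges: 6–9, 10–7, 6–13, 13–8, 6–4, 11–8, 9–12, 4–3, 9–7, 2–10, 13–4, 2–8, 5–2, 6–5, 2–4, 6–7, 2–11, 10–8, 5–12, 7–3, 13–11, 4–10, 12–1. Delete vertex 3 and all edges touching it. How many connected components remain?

1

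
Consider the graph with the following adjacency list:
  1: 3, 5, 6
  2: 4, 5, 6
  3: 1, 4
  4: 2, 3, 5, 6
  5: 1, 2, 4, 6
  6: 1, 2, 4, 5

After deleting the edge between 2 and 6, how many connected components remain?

2 and 6 are still connected via 2-5-6, so the component count stays at 1.

1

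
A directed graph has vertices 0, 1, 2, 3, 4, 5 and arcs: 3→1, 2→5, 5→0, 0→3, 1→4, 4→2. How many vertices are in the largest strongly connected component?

{0, 1, 2, 3, 4, 5} are all mutually reachable — one SCC of size 6.
The largest has 6 vertices.

6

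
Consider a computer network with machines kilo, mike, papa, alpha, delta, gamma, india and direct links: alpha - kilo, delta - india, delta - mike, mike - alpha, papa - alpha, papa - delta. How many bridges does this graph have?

The edges on the cycle papa-delta-mike-alpha-papa are not bridges since each lies on that cycle.
But removing alpha - kilo disconnects alpha from kilo; removing delta - india disconnects delta from india — these are bridges.
That makes 2 bridges.

2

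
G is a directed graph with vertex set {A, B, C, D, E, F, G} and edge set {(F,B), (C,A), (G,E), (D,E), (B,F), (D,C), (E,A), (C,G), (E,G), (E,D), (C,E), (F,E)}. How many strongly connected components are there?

3

{C, D, E, G} are all mutually reachable — one SCC of size 4.
{B, F} are all mutually reachable — one SCC of size 2.
{A} is an SCC by itself.
That gives 3 strongly connected components.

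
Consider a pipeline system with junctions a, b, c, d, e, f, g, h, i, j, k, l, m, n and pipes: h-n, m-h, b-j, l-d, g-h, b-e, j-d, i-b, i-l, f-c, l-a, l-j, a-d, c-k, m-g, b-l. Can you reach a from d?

From d we can reach a, b, d, e, i, j, l, which includes a.

Yes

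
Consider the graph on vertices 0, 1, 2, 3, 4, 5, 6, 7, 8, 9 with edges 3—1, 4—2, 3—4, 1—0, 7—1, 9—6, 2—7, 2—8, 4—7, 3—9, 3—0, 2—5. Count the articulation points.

Removing 2 increases the component count from 1 to 3, so 2 is a cut vertex.
Removing 3 increases the component count from 1 to 2, so 3 is a cut vertex.
Removing 9 increases the component count from 1 to 2, so 9 is a cut vertex.
By contrast removing 5 leaves 1 component; it is not a cut vertex. No other vertex is a cut vertex either.

3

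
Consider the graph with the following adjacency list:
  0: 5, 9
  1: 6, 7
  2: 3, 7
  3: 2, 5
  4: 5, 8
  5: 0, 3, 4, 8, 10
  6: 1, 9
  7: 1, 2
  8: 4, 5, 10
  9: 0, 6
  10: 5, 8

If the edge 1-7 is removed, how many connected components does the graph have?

1

1 and 7 are still connected via 1-6-9-0-5-3-2-7, so the component count stays at 1.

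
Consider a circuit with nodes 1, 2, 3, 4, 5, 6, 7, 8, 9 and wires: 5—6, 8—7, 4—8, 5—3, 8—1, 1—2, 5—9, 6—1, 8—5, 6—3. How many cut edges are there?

4

The edges on the cycle 8-5-6-1-8 are not bridges since each lies on that cycle.
But removing 7—8 disconnects 7 from 8; removing 9—5 disconnects 9 from 5; removing 4—8 disconnects 4 from 8; removing 1—2 disconnects 1 from 2 — these are bridges.
That makes 4 bridges.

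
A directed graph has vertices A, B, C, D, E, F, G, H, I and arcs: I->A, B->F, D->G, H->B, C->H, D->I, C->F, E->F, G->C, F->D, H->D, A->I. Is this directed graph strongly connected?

No

There is no directed path from D to E, so the graph is not strongly connected.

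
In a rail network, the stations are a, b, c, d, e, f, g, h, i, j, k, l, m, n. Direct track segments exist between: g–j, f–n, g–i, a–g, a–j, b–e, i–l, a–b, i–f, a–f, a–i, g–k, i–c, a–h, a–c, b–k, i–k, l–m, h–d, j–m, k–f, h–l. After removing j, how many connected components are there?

With j gone, the remaining components are: {a, b, c, d, e, f, g, h, i, k, l, m, n}.
That is 1 component.

1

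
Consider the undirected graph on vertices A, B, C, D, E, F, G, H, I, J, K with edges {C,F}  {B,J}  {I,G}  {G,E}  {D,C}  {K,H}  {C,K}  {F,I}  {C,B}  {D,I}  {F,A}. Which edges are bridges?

The edges on the cycle D-C-F-I-D are not bridges since each lies on that cycle.
But removing G-E disconnects G from E; removing J-B disconnects J from B; removing G-I disconnects G from I; removing F-A disconnects F from A — these are bridges.
In total 7 edges are bridges.

A-F, B-C, B-J, C-K, E-G, G-I, H-K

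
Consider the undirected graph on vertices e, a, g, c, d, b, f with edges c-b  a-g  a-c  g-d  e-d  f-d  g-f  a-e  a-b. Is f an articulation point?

No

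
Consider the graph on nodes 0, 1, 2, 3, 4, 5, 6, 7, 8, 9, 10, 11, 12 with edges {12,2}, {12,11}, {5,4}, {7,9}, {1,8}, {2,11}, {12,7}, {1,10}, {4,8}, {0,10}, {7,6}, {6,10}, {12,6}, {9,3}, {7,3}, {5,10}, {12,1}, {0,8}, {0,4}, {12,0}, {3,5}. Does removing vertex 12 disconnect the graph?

Yes

Deleting 12 raises the number of components from 1 to 2, so 12 is a cut vertex.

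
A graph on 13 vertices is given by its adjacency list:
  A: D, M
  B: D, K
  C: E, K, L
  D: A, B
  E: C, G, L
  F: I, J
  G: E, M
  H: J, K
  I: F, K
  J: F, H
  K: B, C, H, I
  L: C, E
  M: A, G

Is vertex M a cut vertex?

No

Deleting M leaves 1 component (was 1) (its neighbors A, G remain connected to each other), so M is not a cut vertex.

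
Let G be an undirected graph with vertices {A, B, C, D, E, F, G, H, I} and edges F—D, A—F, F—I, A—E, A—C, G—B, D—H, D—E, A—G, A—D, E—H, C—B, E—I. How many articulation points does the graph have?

Removing A increases the component count from 1 to 2, so A is a cut vertex.
By contrast removing E leaves 1 component; it is not a cut vertex. No other vertex is a cut vertex either.

1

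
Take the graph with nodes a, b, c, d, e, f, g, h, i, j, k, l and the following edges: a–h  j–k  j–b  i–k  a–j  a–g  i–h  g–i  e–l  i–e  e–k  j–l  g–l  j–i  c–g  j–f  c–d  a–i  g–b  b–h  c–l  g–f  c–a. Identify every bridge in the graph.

c-d

The edges on the cycle j-i-e-k-j are not bridges since each lies on that cycle.
But removing d–c disconnects d from c — this is a bridge.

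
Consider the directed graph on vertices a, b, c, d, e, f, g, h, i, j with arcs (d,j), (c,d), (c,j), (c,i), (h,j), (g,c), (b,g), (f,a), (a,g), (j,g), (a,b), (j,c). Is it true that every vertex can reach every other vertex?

No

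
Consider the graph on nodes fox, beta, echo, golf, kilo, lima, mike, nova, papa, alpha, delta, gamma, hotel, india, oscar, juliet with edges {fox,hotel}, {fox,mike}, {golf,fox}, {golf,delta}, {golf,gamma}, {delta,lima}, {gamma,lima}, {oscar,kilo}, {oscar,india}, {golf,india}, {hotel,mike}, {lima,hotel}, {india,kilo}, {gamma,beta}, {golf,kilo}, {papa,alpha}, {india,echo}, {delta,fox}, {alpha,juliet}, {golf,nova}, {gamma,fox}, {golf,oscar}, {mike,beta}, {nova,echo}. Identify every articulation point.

Removing golf increases the component count from 2 to 3, so golf is a cut vertex.
Removing alpha increases the component count from 2 to 3, so alpha is a cut vertex.
By contrast removing nova leaves 2 components; it is not a cut vertex. No other vertex is a cut vertex either.

golf, alpha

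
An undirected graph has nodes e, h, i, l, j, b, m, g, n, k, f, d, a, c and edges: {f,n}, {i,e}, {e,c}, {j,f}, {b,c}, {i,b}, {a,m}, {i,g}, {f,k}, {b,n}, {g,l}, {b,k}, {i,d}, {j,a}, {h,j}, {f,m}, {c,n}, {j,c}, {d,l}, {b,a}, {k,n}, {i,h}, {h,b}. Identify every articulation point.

Removing i increases the component count from 1 to 2, so i is a cut vertex.
By contrast removing n leaves 1 component; it is not a cut vertex. No other vertex is a cut vertex either.

i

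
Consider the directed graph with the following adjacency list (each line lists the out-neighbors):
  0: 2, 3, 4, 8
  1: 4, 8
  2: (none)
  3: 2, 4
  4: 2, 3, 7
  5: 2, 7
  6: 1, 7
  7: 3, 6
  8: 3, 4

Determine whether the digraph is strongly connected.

There is no directed path from 2 to 3, so the graph is not strongly connected.

No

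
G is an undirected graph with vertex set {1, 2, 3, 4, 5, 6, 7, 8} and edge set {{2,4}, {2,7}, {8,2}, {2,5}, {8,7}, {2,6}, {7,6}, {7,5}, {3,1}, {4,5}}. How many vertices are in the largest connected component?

6

Starting from 1 we can reach 1, 3. That is one component of size 2.
Starting from 2 we can reach 2, 4, 5, 6, 7, 8. That is one component of size 6.
The largest has 6 vertices.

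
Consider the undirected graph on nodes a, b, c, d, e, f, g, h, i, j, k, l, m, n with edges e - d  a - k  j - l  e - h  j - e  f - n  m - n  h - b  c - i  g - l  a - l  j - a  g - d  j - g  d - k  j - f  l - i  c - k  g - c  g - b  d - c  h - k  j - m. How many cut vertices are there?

Removing j increases the component count from 1 to 2, so j is a cut vertex.
By contrast removing c leaves 1 component; it is not a cut vertex. No other vertex is a cut vertex either.

1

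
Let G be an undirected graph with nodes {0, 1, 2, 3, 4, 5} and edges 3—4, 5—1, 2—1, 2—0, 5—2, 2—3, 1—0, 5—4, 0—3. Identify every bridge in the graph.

none

The edges on the cycle 5-2-1-5 are not bridges since each lies on that cycle.
Every edge lies on some cycle, so there are no bridges.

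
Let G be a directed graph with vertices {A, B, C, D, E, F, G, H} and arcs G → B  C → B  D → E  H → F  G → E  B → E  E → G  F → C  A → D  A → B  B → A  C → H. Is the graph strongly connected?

There is no directed path from D to C, so the graph is not strongly connected.

No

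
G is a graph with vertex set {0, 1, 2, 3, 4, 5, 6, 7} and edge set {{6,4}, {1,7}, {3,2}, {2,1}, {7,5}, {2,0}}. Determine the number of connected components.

2

Starting from 4 we can reach 4, 6. That is one component of size 2.
Starting from 0 we can reach 0, 1, 2, 3, 5, 7. That is one component of size 6.
Total: 2 components.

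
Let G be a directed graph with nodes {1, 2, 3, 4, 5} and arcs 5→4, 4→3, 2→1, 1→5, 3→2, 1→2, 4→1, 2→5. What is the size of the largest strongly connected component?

{1, 2, 3, 4, 5} are all mutually reachable — one SCC of size 5.
The largest has 5 vertices.

5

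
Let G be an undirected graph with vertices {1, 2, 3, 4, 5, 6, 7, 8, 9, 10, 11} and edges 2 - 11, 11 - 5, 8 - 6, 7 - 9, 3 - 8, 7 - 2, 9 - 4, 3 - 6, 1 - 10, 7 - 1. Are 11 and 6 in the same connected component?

The component containing 11 is {1, 2, 4, 5, 7, 9, 10, 11}, and 6 is not in it.

No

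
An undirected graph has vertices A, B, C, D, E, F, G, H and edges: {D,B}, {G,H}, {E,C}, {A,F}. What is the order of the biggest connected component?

2

Starting from B we can reach B, D. That is one component of size 2.
Starting from G we can reach G, H. That is one component of size 2.
Starting from A we can reach A, F. That is one component of size 2.
Starting from C we can reach C, E. That is one component of size 2.
The largest has 2 vertices.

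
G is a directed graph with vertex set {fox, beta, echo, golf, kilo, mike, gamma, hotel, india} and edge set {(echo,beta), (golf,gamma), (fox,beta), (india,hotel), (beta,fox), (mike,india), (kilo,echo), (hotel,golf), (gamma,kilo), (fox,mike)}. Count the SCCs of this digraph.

1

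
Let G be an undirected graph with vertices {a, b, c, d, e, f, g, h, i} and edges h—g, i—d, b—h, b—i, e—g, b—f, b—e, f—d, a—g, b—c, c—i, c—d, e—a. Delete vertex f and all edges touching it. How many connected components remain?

With f gone, the remaining components are: {a, b, c, d, e, g, h, i}.
That is 1 component.

1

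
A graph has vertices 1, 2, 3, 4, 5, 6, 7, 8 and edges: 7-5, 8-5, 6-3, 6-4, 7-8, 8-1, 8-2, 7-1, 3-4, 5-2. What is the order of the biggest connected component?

Starting from 3 we can reach 3, 4, 6. That is one component of size 3.
Starting from 1 we can reach 1, 2, 5, 7, 8. That is one component of size 5.
The largest has 5 vertices.

5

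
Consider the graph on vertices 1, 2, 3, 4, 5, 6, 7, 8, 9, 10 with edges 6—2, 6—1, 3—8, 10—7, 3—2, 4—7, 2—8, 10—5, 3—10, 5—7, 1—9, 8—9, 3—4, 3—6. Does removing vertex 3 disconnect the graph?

Deleting 3 raises the number of components from 1 to 2, so 3 is a cut vertex.

Yes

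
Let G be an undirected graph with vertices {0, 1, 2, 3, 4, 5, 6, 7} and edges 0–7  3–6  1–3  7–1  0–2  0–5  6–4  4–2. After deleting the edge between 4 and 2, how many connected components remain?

4 and 2 are still connected via 4-6-3-1-7-0-2, so the component count stays at 1.

1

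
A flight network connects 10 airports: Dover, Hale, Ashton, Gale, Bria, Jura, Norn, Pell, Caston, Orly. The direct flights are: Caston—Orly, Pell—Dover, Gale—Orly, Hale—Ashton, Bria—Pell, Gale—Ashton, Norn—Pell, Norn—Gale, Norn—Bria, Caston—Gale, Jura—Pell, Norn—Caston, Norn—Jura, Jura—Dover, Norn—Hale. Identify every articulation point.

Removing Norn increases the component count from 1 to 2, so Norn is a cut vertex.
By contrast removing Hale leaves 1 component; it is not a cut vertex. No other vertex is a cut vertex either.

Norn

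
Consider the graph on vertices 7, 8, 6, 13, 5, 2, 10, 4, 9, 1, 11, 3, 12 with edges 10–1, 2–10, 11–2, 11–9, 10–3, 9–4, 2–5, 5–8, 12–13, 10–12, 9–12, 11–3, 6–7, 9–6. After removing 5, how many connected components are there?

With 5 gone, the remaining components are: {8}; {1, 2, 3, 4, 6, 7, 9, 10, 11, 12, 13}.
That is 2 components.

2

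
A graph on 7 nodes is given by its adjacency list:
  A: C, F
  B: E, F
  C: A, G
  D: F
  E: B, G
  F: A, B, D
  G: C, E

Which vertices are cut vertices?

F

Removing F increases the component count from 1 to 2, so F is a cut vertex.
By contrast removing C leaves 1 component; it is not a cut vertex. No other vertex is a cut vertex either.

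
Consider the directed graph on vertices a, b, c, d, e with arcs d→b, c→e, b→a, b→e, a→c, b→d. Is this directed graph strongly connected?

No

There is no directed path from a to d, so the graph is not strongly connected.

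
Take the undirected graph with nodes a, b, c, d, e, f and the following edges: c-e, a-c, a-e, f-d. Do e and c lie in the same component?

From e we can reach a, c, e, which includes c.

Yes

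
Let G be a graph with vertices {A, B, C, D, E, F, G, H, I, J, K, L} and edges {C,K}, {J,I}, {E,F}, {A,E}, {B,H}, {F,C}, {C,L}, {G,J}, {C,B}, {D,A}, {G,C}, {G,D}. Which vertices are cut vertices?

Removing B increases the component count from 1 to 2, so B is a cut vertex.
Removing C increases the component count from 1 to 4, so C is a cut vertex.
Removing G increases the component count from 1 to 2, so G is a cut vertex.
Likewise J is a cut vertex.
By contrast removing H leaves 1 component; it is not a cut vertex. No other vertex is a cut vertex either.

B, C, G, J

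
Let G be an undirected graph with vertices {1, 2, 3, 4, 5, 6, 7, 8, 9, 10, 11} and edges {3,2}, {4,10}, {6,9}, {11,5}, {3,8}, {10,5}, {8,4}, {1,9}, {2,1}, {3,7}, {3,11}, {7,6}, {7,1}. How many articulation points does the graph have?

Removing 3 increases the component count from 1 to 2, so 3 is a cut vertex.
By contrast removing 7 leaves 1 component; it is not a cut vertex. No other vertex is a cut vertex either.

1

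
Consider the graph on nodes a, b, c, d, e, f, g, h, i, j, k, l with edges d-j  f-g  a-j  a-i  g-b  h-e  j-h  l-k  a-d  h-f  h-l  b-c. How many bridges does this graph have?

9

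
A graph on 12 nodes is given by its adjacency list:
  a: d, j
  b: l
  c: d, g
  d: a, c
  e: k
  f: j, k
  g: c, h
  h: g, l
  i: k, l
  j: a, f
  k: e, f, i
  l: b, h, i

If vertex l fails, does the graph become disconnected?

Yes

Deleting l raises the number of components from 1 to 2, so l is a cut vertex.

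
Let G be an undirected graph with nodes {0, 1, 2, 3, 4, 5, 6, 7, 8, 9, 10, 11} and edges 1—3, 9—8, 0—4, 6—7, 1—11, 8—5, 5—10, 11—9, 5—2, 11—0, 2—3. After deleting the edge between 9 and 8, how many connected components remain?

2

9 and 8 are still connected via 9-11-1-3-2-5-8, so the component count stays at 2.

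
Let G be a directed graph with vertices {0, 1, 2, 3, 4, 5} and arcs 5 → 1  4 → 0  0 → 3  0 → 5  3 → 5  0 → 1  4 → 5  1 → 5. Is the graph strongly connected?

There is no directed path from 3 to 0, so the graph is not strongly connected.

No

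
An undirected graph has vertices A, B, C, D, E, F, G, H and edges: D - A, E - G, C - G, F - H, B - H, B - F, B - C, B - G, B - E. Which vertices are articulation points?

B

Removing B increases the component count from 2 to 3, so B is a cut vertex.
By contrast removing A leaves 2 components; it is not a cut vertex. No other vertex is a cut vertex either.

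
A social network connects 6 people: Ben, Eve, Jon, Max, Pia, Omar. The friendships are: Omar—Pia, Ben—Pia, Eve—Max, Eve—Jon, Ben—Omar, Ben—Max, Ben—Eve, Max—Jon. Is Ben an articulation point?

Deleting Ben raises the number of components from 1 to 2, so Ben is a cut vertex.

Yes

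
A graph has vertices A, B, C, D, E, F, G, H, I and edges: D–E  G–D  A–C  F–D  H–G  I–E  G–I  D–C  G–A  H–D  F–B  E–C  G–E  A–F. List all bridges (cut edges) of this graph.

B-F

The edges on the cycle G-I-E-G are not bridges since each lies on that cycle.
But removing B–F disconnects B from F — this is a bridge.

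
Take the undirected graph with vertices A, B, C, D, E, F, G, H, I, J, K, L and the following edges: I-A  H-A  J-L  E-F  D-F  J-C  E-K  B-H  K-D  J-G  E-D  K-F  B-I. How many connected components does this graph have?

Starting from A we can reach A, B, H, I. That is one component of size 4.
Starting from C we can reach C, G, J, L. That is one component of size 4.
Starting from D we can reach D, E, F, K. That is one component of size 4.
Total: 3 components.

3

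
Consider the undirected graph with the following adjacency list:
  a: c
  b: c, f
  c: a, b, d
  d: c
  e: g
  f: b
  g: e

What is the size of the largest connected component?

5

Starting from e we can reach e, g. That is one component of size 2.
Starting from a we can reach a, b, c, d, f. That is one component of size 5.
The largest has 5 vertices.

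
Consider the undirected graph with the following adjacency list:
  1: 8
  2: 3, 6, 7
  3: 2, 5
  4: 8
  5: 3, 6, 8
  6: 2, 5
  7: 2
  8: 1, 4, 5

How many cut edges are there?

The edges on the cycle 2-3-5-6-2 are not bridges since each lies on that cycle.
But removing 2-7 disconnects 2 from 7; removing 5-8 disconnects 5 from 8; removing 8-4 disconnects 8 from 4; removing 8-1 disconnects 8 from 1 — these are bridges.
That makes 4 bridges.

4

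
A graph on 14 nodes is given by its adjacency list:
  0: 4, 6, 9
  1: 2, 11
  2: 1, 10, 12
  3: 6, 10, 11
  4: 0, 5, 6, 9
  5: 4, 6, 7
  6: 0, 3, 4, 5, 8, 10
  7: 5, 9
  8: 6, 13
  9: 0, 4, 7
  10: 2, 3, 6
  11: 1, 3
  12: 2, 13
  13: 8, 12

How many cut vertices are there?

Removing 6 increases the component count from 1 to 2, so 6 is a cut vertex.
By contrast removing 7 leaves 1 component; it is not a cut vertex. No other vertex is a cut vertex either.

1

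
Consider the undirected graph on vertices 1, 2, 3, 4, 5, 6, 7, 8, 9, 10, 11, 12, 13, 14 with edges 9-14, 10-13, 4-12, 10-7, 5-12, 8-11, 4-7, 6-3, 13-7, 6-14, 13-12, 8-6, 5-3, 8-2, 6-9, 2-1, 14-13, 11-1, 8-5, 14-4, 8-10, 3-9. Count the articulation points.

Removing 8 increases the component count from 1 to 2, so 8 is a cut vertex.
By contrast removing 9 leaves 1 component; it is not a cut vertex. No other vertex is a cut vertex either.

1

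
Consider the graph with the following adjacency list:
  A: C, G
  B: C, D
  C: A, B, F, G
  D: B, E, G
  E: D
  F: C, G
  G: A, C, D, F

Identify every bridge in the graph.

The edges on the cycle G-D-B-C-A-G are not bridges since each lies on that cycle.
But removing E-D disconnects E from D — this is a bridge.

D-E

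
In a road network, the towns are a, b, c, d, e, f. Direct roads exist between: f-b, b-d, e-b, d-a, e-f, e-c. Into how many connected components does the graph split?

Starting from a we can reach a, b, c, d, e, f. That is one component of size 6.
Total: 1 component.

1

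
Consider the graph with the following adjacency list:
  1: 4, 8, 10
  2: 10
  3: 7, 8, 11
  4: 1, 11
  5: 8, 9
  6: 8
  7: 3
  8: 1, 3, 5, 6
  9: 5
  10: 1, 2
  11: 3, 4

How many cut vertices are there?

5

Removing 1 increases the component count from 1 to 2, so 1 is a cut vertex.
Removing 3 increases the component count from 1 to 2, so 3 is a cut vertex.
Removing 5 increases the component count from 1 to 2, so 5 is a cut vertex.
Likewise 8, 10 are cut vertices.
By contrast removing 11 leaves 1 component; it is not a cut vertex. No other vertex is a cut vertex either.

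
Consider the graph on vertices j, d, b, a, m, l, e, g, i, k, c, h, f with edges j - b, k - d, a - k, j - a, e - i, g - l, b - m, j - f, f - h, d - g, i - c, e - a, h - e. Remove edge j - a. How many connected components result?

j and a are still connected via j-f-h-e-a, so the component count stays at 1.

1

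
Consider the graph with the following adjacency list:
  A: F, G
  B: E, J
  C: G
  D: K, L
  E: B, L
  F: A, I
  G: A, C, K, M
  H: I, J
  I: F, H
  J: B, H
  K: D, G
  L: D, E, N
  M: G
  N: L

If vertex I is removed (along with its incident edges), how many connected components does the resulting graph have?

With I gone, the remaining components are: {A, B, C, D, E, F, G, H, J, K, L, M, N}.
That is 1 component.

1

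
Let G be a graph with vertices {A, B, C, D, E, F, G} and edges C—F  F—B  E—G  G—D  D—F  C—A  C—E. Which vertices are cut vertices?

Removing C increases the component count from 1 to 2, so C is a cut vertex.
Removing F increases the component count from 1 to 2, so F is a cut vertex.
By contrast removing G leaves 1 component; it is not a cut vertex. No other vertex is a cut vertex either.

C, F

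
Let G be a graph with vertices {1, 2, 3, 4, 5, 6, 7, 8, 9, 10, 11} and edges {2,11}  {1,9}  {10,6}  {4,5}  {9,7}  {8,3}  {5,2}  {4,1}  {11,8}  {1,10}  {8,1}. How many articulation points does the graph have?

4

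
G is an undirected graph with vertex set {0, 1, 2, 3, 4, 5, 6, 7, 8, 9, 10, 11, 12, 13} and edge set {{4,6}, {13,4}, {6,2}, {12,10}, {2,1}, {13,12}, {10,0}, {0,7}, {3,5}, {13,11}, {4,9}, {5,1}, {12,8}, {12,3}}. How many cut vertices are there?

5

Removing 0 increases the component count from 1 to 2, so 0 is a cut vertex.
Removing 4 increases the component count from 1 to 2, so 4 is a cut vertex.
Removing 10 increases the component count from 1 to 2, so 10 is a cut vertex.
Likewise 12, 13 are cut vertices.
By contrast removing 9 leaves 1 component; it is not a cut vertex. No other vertex is a cut vertex either.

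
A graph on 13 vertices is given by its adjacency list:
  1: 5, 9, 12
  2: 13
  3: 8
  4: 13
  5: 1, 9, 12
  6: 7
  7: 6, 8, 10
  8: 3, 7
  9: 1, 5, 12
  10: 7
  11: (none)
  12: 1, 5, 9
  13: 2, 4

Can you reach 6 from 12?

No

The component containing 12 is {1, 5, 9, 12}, and 6 is not in it.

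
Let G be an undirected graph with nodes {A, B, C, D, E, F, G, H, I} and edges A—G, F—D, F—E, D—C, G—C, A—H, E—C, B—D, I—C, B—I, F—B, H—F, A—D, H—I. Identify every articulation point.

none

Removing E, for instance, still leaves 1 component. No single vertex removal increases the component count — the graph has no articulation points.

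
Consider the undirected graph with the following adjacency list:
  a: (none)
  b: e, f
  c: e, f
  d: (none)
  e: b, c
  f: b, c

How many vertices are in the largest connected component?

d is isolated — a component by itself.
a is isolated — a component by itself.
Starting from b we can reach b, c, e, f. That is one component of size 4.
The largest has 4 vertices.

4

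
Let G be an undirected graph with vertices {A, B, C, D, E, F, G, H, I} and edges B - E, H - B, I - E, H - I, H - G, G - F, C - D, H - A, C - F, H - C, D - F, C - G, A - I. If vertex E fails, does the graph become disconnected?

No

Deleting E leaves 1 component (was 1) (its neighbors B, I remain connected to each other), so E is not a cut vertex.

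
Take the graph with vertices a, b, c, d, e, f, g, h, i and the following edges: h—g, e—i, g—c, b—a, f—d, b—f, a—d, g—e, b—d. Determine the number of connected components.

2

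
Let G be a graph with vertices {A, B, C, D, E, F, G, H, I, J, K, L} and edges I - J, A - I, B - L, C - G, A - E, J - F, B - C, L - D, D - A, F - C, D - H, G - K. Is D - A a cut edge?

No

After removing D - A, the path D-L-B-C-F-J-I-A still connects them, so the edge is not a bridge.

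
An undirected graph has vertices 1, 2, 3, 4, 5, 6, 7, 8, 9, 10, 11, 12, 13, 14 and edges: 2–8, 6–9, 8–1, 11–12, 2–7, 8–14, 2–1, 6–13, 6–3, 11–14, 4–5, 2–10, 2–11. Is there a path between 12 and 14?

Yes

From 12 we can reach 1, 2, 7, 8, 10, 11, 12, 14, which includes 14.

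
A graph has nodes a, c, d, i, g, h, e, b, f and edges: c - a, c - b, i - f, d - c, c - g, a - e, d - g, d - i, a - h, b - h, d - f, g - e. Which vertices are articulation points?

d

Removing d increases the component count from 1 to 2, so d is a cut vertex.
By contrast removing b leaves 1 component; it is not a cut vertex. No other vertex is a cut vertex either.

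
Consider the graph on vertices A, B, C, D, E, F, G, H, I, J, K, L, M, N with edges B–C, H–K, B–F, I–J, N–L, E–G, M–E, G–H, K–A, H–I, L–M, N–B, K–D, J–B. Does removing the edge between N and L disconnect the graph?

After removing N–L, the path N-B-J-I-H-G-E-M-L still connects them, so the edge is not a bridge.

No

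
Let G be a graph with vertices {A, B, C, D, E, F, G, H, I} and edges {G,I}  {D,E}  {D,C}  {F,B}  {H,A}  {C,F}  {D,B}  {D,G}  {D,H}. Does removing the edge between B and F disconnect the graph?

No

After removing B—F, the path B-D-C-F still connects them, so the edge is not a bridge.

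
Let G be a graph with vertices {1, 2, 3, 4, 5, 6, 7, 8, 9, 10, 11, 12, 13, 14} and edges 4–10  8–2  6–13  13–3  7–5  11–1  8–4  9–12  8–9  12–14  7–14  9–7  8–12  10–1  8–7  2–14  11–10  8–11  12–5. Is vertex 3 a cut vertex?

No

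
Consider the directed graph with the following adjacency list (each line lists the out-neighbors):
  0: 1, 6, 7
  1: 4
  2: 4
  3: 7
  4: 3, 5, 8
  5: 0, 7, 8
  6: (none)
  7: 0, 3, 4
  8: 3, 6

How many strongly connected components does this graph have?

{0, 1, 3, 4, 5, 7, 8} are all mutually reachable — one SCC of size 7.
{6} is an SCC by itself.
{2} is an SCC by itself.
That gives 3 strongly connected components.

3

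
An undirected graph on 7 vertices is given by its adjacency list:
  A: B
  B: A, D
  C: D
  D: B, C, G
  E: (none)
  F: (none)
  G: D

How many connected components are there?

F is isolated — a component by itself.
E is isolated — a component by itself.
Starting from A we can reach A, B, C, D, G. That is one component of size 5.
Total: 3 components.

3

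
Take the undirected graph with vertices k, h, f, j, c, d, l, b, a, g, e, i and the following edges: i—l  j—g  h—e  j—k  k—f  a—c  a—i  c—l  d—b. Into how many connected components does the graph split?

Starting from e we can reach e, h. That is one component of size 2.
Starting from b we can reach b, d. That is one component of size 2.
Starting from f we can reach f, g, j, k. That is one component of size 4.
Starting from a we can reach a, c, i, l. That is one component of size 4.
Total: 4 components.

4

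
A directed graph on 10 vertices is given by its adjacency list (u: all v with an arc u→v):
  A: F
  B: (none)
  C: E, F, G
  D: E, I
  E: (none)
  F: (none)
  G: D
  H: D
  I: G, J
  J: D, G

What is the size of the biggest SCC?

{D, G, I, J} are all mutually reachable — one SCC of size 4.
{E} is an SCC by itself.
{F} is an SCC by itself.
{B} is an SCC by itself.
{H} is an SCC by itself.
(and 2 more singleton SCCs)
The largest has 4 vertices.

4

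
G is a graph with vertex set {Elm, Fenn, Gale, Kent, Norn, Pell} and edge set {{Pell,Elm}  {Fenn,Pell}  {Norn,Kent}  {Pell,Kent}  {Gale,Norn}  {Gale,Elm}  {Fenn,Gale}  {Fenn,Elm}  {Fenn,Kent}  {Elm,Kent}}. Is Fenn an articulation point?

No

Deleting Fenn leaves 1 component (was 1) (its neighbors Elm, Gale, Kent, Pell remain connected to each other), so Fenn is not a cut vertex.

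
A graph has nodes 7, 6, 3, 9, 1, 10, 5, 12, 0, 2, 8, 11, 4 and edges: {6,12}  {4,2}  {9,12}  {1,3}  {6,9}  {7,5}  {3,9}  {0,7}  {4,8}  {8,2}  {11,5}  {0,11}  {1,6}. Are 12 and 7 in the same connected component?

No

The component containing 12 is {1, 3, 6, 9, 12}, and 7 is not in it.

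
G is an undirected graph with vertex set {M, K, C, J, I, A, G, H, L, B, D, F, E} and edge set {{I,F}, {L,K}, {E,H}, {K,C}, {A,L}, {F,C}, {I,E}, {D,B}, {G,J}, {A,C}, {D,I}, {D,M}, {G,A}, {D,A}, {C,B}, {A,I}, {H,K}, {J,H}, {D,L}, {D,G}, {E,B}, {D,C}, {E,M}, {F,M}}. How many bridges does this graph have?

The edges on the cycle G-A-I-E-H-J-G are not bridges since each lies on that cycle.
Every edge lies on some cycle, so there are no bridges.

0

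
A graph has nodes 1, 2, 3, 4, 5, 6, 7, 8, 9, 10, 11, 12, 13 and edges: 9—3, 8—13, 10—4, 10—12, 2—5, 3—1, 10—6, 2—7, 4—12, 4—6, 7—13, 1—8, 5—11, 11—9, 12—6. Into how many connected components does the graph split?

2

Starting from 4 we can reach 4, 6, 10, 12. That is one component of size 4.
Starting from 1 we can reach 1, 2, 3, 5, 7, 8, 9, 11, 13. That is one component of size 9.
Total: 2 components.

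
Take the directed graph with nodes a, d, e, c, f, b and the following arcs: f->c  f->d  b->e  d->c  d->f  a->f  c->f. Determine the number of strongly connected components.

4

{c, d, f} are all mutually reachable — one SCC of size 3.
{b} is an SCC by itself.
{e} is an SCC by itself.
{a} is an SCC by itself.
That gives 4 strongly connected components.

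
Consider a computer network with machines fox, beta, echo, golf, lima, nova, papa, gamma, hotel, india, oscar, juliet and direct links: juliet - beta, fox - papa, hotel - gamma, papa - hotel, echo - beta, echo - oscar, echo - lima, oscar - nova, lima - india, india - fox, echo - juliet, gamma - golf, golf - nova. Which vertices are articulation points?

Removing echo increases the component count from 1 to 2, so echo is a cut vertex.
By contrast removing lima leaves 1 component; it is not a cut vertex. No other vertex is a cut vertex either.

echo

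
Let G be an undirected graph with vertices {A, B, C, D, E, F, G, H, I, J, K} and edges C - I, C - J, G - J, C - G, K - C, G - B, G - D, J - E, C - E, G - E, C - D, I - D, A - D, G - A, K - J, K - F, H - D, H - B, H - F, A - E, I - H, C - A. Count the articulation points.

Removing K, for instance, still leaves 1 component. No single vertex removal increases the component count — the graph has no articulation points.

0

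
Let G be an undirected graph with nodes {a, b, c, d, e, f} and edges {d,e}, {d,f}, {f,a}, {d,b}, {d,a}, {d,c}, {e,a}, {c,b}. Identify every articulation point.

d

Removing d increases the component count from 1 to 2, so d is a cut vertex.
By contrast removing a leaves 1 component; it is not a cut vertex. No other vertex is a cut vertex either.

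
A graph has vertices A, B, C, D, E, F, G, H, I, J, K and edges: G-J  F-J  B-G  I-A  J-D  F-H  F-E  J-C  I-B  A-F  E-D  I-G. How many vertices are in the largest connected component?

10

K is isolated — a component by itself.
Starting from A we can reach A, B, C, D, E, F, G, H, I, J. That is one component of size 10.
The largest has 10 vertices.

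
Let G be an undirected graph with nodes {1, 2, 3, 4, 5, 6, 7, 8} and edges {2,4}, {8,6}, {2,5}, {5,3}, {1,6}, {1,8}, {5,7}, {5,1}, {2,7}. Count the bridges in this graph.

3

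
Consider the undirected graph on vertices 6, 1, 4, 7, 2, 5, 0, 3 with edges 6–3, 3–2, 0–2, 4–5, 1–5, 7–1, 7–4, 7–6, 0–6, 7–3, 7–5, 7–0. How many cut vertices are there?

1

Removing 7 increases the component count from 1 to 2, so 7 is a cut vertex.
By contrast removing 6 leaves 1 component; it is not a cut vertex. No other vertex is a cut vertex either.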